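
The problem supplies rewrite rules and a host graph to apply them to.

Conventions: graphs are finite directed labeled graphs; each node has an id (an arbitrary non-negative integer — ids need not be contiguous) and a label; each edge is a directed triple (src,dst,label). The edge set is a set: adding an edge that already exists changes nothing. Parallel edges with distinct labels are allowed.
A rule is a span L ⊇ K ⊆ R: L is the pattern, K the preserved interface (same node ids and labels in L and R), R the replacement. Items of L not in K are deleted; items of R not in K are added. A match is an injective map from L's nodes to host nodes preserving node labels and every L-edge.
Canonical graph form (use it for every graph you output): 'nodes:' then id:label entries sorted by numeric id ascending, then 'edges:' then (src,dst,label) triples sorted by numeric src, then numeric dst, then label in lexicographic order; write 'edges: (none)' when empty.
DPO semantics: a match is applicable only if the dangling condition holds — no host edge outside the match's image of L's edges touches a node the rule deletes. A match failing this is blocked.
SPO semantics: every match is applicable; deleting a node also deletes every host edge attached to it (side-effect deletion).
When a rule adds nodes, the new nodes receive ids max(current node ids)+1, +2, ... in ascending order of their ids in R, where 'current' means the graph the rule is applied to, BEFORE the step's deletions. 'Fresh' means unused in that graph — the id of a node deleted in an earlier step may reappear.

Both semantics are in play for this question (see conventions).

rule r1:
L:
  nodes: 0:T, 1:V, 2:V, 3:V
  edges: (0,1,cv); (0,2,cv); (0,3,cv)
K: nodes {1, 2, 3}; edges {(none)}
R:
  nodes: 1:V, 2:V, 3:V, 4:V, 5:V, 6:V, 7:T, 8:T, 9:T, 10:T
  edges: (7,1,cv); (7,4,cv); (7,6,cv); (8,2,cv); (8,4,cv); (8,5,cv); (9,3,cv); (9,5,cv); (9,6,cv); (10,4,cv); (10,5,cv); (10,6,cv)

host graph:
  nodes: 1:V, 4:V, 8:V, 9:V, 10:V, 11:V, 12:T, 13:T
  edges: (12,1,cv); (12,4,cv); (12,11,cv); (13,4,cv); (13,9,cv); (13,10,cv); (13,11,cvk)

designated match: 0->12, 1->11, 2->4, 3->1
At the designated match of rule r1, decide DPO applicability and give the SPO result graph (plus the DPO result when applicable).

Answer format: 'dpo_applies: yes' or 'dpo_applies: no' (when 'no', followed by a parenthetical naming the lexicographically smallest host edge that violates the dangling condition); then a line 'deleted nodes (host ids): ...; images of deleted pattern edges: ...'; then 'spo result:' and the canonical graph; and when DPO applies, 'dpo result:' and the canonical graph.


dpo_applies: yes
deleted nodes (host ids): 12; images of deleted pattern edges: (12,1,cv); (12,4,cv); (12,11,cv)
spo result:
nodes: 1:V, 4:V, 8:V, 9:V, 10:V, 11:V, 13:T, 14:V, 15:V, 16:V, 17:T, 18:T, 19:T, 20:T
edges: (13,4,cv); (13,9,cv); (13,10,cv); (13,11,cvk); (17,11,cv); (17,14,cv); (17,16,cv); (18,4,cv); (18,14,cv); (18,15,cv); (19,1,cv); (19,15,cv); (19,16,cv); (20,14,cv); (20,15,cv); (20,16,cv)
dpo result:
nodes: 1:V, 4:V, 8:V, 9:V, 10:V, 11:V, 13:T, 14:V, 15:V, 16:V, 17:T, 18:T, 19:T, 20:T
edges: (13,4,cv); (13,9,cv); (13,10,cv); (13,11,cvk); (17,11,cv); (17,14,cv); (17,16,cv); (18,4,cv); (18,14,cv); (18,15,cv); (19,1,cv); (19,15,cv); (19,16,cv); (20,14,cv); (20,15,cv); (20,16,cv)


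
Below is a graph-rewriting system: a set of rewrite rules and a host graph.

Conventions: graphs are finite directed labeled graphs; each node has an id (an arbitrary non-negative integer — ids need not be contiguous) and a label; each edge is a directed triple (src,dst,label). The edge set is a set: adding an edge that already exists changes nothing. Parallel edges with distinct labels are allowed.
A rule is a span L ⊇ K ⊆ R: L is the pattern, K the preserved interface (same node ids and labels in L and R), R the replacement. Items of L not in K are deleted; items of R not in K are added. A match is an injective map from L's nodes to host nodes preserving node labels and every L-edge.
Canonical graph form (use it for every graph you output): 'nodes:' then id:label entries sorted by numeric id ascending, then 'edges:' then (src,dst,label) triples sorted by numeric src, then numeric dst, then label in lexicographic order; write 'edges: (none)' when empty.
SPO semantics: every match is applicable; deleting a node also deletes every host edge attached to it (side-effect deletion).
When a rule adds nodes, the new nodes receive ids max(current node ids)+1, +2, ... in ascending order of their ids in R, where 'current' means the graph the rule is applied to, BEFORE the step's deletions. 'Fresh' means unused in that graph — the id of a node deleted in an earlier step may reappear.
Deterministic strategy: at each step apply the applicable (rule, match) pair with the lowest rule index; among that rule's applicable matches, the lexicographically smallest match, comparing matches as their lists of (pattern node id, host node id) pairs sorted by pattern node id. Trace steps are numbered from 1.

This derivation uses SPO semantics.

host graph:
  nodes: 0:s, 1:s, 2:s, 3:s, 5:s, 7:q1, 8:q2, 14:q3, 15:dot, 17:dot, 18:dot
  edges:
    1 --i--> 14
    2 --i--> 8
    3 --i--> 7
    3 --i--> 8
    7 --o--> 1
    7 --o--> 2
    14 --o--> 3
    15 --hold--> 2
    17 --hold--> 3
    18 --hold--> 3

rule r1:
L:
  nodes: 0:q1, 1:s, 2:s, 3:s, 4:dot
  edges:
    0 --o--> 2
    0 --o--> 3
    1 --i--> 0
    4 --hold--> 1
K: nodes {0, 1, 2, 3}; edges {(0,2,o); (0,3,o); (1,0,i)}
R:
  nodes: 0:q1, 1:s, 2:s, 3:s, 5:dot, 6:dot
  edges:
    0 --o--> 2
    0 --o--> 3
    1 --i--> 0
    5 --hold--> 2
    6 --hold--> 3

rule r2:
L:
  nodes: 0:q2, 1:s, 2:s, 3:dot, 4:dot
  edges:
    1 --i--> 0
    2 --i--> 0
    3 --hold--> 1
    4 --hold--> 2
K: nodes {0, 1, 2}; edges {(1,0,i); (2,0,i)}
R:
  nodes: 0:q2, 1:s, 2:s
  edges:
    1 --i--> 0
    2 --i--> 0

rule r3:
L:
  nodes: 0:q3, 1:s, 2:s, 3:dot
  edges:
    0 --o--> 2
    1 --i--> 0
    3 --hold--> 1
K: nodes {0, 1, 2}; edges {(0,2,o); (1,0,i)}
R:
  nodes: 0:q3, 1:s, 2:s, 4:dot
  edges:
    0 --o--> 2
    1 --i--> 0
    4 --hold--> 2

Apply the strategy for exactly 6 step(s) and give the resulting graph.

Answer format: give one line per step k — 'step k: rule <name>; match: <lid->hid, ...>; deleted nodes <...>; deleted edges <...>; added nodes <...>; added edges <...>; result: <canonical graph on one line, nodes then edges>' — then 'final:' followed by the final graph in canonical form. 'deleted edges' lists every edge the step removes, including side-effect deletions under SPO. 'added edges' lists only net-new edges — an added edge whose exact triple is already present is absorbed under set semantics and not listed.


step 1: rule r1; match: 0->7, 1->3, 2->1, 3->2, 4->17; deleted nodes 17; deleted edges (17,3,hold); added nodes 19, 20; added edges (19,1,hold); (20,2,hold); result: nodes: 0:s, 1:s, 2:s, 3:s, 5:s, 7:q1, 8:q2, 14:q3, 15:dot, 18:dot, 19:dot, 20:dot edges: (1,14,i); (2,8,i); (3,7,i); (3,8,i); (7,1,o); (7,2,o); (14,3,o); (15,2,hold); (18,3,hold); (19,1,hold); (20,2,hold)
step 2: rule r1; match: 0->7, 1->3, 2->1, 3->2, 4->18; deleted nodes 18; deleted edges (18,3,hold); added nodes 21, 22; added edges (21,1,hold); (22,2,hold); result: nodes: 0:s, 1:s, 2:s, 3:s, 5:s, 7:q1, 8:q2, 14:q3, 15:dot, 19:dot, 20:dot, 21:dot, 22:dot edges: (1,14,i); (2,8,i); (3,7,i); (3,8,i); (7,1,o); (7,2,o); (14,3,o); (15,2,hold); (19,1,hold); (20,2,hold); (21,1,hold); (22,2,hold)
step 3: rule r3; match: 0->14, 1->1, 2->3, 3->19; deleted nodes 19; deleted edges (19,1,hold); added nodes 23; added edges (23,3,hold); result: nodes: 0:s, 1:s, 2:s, 3:s, 5:s, 7:q1, 8:q2, 14:q3, 15:dot, 20:dot, 21:dot, 22:dot, 23:dot edges: (1,14,i); (2,8,i); (3,7,i); (3,8,i); (7,1,o); (7,2,o); (14,3,o); (15,2,hold); (20,2,hold); (21,1,hold); (22,2,hold); (23,3,hold)
step 4: rule r1; match: 0->7, 1->3, 2->1, 3->2, 4->23; deleted nodes 23; deleted edges (23,3,hold); added nodes 24, 25; added edges (24,1,hold); (25,2,hold); result: nodes: 0:s, 1:s, 2:s, 3:s, 5:s, 7:q1, 8:q2, 14:q3, 15:dot, 20:dot, 21:dot, 22:dot, 24:dot, 25:dot edges: (1,14,i); (2,8,i); (3,7,i); (3,8,i); (7,1,o); (7,2,o); (14,3,o); (15,2,hold); (20,2,hold); (21,1,hold); (22,2,hold); (24,1,hold); (25,2,hold)
step 5: rule r3; match: 0->14, 1->1, 2->3, 3->21; deleted nodes 21; deleted edges (21,1,hold); added nodes 26; added edges (26,3,hold); result: nodes: 0:s, 1:s, 2:s, 3:s, 5:s, 7:q1, 8:q2, 14:q3, 15:dot, 20:dot, 22:dot, 24:dot, 25:dot, 26:dot edges: (1,14,i); (2,8,i); (3,7,i); (3,8,i); (7,1,o); (7,2,o); (14,3,o); (15,2,hold); (20,2,hold); (22,2,hold); (24,1,hold); (25,2,hold); (26,3,hold)
step 6: rule r1; match: 0->7, 1->3, 2->1, 3->2, 4->26; deleted nodes 26; deleted edges (26,3,hold); added nodes 27, 28; added edges (27,1,hold); (28,2,hold); result: nodes: 0:s, 1:s, 2:s, 3:s, 5:s, 7:q1, 8:q2, 14:q3, 15:dot, 20:dot, 22:dot, 24:dot, 25:dot, 27:dot, 28:dot edges: (1,14,i); (2,8,i); (3,7,i); (3,8,i); (7,1,o); (7,2,o); (14,3,o); (15,2,hold); (20,2,hold); (22,2,hold); (24,1,hold); (25,2,hold); (27,1,hold); (28,2,hold)
final:
nodes: 0:s, 1:s, 2:s, 3:s, 5:s, 7:q1, 8:q2, 14:q3, 15:dot, 20:dot, 22:dot, 24:dot, 25:dot, 27:dot, 28:dot
edges: (1,14,i); (2,8,i); (3,7,i); (3,8,i); (7,1,o); (7,2,o); (14,3,o); (15,2,hold); (20,2,hold); (22,2,hold); (24,1,hold); (25,2,hold); (27,1,hold); (28,2,hold)


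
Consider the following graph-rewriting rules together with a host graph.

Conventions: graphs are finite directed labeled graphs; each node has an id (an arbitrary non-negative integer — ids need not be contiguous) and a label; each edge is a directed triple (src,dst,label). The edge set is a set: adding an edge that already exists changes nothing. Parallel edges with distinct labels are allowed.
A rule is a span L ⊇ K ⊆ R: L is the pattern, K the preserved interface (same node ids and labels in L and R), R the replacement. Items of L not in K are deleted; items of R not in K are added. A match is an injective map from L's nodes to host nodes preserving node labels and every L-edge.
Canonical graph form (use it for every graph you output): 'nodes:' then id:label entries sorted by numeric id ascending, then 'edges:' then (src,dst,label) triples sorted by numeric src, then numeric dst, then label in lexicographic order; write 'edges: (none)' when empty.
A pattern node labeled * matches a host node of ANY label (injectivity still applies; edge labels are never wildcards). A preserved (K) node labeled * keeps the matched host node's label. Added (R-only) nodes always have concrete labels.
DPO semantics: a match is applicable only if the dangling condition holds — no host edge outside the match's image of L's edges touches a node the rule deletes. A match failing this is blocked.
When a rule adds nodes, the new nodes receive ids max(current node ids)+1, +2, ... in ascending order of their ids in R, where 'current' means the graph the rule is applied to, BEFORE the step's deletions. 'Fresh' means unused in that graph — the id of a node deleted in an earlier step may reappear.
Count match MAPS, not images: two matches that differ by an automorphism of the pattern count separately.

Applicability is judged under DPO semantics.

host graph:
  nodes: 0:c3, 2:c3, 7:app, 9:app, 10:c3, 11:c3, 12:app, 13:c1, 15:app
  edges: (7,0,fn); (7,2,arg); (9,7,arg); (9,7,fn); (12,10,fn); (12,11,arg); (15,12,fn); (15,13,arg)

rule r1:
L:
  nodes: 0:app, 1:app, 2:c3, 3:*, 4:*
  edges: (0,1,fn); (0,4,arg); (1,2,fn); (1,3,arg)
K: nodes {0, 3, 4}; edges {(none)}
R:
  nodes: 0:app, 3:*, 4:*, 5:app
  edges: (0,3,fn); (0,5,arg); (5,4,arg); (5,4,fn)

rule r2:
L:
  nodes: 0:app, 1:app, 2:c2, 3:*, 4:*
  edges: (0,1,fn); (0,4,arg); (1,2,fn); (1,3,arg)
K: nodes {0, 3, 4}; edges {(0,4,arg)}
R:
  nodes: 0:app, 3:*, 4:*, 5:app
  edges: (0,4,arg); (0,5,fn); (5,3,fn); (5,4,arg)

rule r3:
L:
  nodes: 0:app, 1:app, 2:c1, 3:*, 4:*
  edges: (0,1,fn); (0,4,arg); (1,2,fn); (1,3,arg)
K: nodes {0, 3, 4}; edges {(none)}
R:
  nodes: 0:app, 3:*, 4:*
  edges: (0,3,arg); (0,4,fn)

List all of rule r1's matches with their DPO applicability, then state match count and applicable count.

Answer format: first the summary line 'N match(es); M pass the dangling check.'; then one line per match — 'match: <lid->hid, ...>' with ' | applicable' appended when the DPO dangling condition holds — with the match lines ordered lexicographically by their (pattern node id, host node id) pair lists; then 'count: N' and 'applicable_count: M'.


1 match(es); 1 pass the dangling check.
match: 0->15, 1->12, 2->10, 3->11, 4->13 | applicable
count: 1
applicable_count: 1


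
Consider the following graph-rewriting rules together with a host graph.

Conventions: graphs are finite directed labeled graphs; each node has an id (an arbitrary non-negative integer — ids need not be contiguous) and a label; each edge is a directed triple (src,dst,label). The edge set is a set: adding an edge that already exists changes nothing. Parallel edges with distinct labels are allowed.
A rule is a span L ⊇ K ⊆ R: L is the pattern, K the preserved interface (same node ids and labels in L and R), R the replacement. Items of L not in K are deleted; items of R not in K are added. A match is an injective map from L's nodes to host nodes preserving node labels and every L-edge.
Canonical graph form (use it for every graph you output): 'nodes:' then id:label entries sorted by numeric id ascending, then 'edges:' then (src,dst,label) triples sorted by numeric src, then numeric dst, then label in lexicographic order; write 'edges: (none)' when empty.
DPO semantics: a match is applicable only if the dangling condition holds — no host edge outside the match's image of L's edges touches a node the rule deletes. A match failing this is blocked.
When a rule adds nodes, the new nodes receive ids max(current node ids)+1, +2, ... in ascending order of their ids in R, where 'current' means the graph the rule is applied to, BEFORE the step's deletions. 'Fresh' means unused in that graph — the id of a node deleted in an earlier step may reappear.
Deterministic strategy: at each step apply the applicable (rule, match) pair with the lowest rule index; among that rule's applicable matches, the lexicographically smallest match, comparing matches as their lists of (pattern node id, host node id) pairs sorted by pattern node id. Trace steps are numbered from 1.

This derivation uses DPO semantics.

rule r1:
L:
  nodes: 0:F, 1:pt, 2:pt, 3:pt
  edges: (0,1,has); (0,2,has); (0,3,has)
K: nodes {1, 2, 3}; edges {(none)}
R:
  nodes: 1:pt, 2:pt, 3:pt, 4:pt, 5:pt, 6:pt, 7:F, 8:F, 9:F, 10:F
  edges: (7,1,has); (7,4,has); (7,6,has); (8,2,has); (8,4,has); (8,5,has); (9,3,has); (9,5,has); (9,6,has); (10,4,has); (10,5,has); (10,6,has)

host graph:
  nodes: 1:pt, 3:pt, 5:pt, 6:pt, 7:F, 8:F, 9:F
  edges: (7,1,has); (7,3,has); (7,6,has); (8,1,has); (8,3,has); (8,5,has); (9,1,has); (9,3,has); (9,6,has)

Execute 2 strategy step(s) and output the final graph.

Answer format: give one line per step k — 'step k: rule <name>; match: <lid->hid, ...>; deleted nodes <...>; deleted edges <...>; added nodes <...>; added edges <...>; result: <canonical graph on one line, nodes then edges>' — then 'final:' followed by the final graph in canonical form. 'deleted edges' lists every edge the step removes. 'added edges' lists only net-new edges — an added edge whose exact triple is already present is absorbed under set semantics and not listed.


step 1: rule r1; match: 0->7, 1->1, 2->3, 3->6; deleted nodes 7; deleted edges (7,1,has); (7,3,has); (7,6,has); added nodes 10, 11, 12, 13, 14, 15, 16; added edges (13,1,has); (13,10,has); (13,12,has); (14,3,has); (14,10,has); (14,11,has); (15,6,has); (15,11,has); (15,12,has); (16,10,has); (16,11,has); (16,12,has); result: nodes: 1:pt, 3:pt, 5:pt, 6:pt, 8:F, 9:F, 10:pt, 11:pt, 12:pt, 13:F, 14:F, 15:F, 16:F edges: (8,1,has); (8,3,has); (8,5,has); (9,1,has); (9,3,has); (9,6,has); (13,1,has); (13,10,has); (13,12,has); (14,3,has); (14,10,has); (14,11,has); (15,6,has); (15,11,has); (15,12,has); (16,10,has); (16,11,has); (16,12,has)
step 2: rule r1; match: 0->8, 1->1, 2->3, 3->5; deleted nodes 8; deleted edges (8,1,has); (8,3,has); (8,5,has); added nodes 17, 18, 19, 20, 21, 22, 23; added edges (20,1,has); (20,17,has); (20,19,has); (21,3,has); (21,17,has); (21,18,has); (22,5,has); (22,18,has); (22,19,has); (23,17,has); (23,18,has); (23,19,has); result: nodes: 1:pt, 3:pt, 5:pt, 6:pt, 9:F, 10:pt, 11:pt, 12:pt, 13:F, 14:F, 15:F, 16:F, 17:pt, 18:pt, 19:pt, 20:F, 21:F, 22:F, 23:F edges: (9,1,has); (9,3,has); (9,6,has); (13,1,has); (13,10,has); (13,12,has); (14,3,has); (14,10,has); (14,11,has); (15,6,has); (15,11,has); (15,12,has); (16,10,has); (16,11,has); (16,12,has); (20,1,has); (20,17,has); (20,19,has); (21,3,has); (21,17,has); (21,18,has); (22,5,has); (22,18,has); (22,19,has); (23,17,has); (23,18,has); (23,19,has)
final:
nodes: 1:pt, 3:pt, 5:pt, 6:pt, 9:F, 10:pt, 11:pt, 12:pt, 13:F, 14:F, 15:F, 16:F, 17:pt, 18:pt, 19:pt, 20:F, 21:F, 22:F, 23:F
edges: (9,1,has); (9,3,has); (9,6,has); (13,1,has); (13,10,has); (13,12,has); (14,3,has); (14,10,has); (14,11,has); (15,6,has); (15,11,has); (15,12,has); (16,10,has); (16,11,has); (16,12,has); (20,1,has); (20,17,has); (20,19,has); (21,3,has); (21,17,has); (21,18,has); (22,5,has); (22,18,has); (22,19,has); (23,17,has); (23,18,has); (23,19,has)


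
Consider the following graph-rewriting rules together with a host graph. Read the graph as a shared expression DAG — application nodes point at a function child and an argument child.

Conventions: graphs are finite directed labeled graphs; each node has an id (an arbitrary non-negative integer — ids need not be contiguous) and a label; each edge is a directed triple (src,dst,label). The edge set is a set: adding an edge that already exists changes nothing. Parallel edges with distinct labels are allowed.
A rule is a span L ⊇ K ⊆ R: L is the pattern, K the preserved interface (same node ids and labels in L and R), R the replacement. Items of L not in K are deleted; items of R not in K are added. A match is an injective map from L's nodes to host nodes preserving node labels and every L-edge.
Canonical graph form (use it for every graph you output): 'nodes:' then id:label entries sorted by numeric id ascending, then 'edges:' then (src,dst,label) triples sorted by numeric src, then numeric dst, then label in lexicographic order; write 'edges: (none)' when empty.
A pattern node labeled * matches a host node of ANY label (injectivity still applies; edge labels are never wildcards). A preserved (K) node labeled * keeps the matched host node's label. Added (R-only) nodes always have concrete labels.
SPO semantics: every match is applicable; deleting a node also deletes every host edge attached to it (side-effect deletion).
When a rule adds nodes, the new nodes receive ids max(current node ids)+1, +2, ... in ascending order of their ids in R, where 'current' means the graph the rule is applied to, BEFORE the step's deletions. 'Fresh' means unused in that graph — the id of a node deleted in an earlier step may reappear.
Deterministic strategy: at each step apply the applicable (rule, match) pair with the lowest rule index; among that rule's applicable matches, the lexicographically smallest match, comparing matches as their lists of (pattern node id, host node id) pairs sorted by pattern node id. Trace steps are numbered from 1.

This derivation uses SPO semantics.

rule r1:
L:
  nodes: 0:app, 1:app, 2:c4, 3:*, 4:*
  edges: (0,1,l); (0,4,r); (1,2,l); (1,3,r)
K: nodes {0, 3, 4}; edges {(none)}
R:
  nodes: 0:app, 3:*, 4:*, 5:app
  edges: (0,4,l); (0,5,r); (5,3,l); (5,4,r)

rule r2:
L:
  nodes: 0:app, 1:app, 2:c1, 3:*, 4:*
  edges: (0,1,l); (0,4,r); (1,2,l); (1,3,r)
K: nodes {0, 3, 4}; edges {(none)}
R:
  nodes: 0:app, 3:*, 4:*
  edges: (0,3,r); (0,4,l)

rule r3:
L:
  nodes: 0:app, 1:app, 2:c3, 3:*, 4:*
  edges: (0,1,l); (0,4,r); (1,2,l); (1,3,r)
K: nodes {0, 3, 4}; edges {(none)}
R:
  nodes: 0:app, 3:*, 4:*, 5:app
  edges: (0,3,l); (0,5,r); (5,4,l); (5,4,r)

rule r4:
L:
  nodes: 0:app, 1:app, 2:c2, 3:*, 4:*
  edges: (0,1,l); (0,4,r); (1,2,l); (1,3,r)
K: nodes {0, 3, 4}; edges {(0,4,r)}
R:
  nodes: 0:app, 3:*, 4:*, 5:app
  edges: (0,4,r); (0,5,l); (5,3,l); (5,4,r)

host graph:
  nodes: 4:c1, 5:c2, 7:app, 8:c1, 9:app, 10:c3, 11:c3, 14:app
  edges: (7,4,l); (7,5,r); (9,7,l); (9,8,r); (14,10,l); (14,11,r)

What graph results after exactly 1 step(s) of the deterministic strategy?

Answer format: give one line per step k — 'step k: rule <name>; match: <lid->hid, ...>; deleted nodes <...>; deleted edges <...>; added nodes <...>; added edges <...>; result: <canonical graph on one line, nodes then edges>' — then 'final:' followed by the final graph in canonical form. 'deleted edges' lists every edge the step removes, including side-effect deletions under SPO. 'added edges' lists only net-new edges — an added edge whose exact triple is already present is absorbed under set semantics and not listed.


step 1: rule r2; match: 0->9, 1->7, 2->4, 3->5, 4->8; deleted nodes 4, 7; deleted edges (7,4,l); (7,5,r); (9,7,l); (9,8,r); added nodes (none); added edges (9,5,r); (9,8,l); result: nodes: 5:c2, 8:c1, 9:app, 10:c3, 11:c3, 14:app edges: (9,5,r); (9,8,l); (14,10,l); (14,11,r)
final:
nodes: 5:c2, 8:c1, 9:app, 10:c3, 11:c3, 14:app
edges: (9,5,r); (9,8,l); (14,10,l); (14,11,r)


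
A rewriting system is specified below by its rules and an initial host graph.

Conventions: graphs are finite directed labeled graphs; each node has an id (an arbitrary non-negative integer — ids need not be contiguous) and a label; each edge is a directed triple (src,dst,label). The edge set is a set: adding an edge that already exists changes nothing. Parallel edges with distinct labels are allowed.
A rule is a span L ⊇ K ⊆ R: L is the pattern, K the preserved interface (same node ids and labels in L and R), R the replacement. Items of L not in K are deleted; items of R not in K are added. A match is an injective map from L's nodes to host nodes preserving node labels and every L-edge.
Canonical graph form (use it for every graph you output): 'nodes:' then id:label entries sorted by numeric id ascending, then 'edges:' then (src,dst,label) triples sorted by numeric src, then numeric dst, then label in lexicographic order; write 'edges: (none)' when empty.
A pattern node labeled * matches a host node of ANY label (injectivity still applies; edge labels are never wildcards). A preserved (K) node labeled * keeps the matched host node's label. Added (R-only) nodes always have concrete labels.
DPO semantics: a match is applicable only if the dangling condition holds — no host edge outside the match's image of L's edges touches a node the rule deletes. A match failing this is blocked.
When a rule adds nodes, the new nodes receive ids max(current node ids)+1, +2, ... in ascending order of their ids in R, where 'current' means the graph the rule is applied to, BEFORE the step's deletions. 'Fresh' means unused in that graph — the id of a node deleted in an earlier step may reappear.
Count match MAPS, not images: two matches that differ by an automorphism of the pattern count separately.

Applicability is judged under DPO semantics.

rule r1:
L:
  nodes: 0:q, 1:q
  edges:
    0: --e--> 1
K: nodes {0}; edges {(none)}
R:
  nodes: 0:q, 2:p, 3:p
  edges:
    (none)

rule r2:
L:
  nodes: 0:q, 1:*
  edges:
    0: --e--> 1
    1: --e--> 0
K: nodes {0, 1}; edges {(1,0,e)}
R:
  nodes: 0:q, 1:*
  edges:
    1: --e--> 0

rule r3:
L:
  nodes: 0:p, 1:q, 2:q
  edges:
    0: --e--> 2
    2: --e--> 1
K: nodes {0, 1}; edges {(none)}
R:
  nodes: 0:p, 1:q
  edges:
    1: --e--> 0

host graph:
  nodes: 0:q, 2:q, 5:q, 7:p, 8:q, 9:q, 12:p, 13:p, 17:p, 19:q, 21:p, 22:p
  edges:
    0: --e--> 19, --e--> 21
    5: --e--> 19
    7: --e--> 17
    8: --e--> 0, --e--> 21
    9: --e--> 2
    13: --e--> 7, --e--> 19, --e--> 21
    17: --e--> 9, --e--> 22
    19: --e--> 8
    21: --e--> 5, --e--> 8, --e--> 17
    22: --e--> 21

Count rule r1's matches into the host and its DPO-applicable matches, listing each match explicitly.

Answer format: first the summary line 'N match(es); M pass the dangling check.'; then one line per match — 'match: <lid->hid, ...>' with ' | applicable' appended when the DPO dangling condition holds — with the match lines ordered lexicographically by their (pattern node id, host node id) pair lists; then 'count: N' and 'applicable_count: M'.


5 match(es); 1 pass the dangling check.
match: 0->0, 1->19
match: 0->5, 1->19
match: 0->8, 1->0
match: 0->9, 1->2 | applicable
match: 0->19, 1->8
count: 5
applicable_count: 1


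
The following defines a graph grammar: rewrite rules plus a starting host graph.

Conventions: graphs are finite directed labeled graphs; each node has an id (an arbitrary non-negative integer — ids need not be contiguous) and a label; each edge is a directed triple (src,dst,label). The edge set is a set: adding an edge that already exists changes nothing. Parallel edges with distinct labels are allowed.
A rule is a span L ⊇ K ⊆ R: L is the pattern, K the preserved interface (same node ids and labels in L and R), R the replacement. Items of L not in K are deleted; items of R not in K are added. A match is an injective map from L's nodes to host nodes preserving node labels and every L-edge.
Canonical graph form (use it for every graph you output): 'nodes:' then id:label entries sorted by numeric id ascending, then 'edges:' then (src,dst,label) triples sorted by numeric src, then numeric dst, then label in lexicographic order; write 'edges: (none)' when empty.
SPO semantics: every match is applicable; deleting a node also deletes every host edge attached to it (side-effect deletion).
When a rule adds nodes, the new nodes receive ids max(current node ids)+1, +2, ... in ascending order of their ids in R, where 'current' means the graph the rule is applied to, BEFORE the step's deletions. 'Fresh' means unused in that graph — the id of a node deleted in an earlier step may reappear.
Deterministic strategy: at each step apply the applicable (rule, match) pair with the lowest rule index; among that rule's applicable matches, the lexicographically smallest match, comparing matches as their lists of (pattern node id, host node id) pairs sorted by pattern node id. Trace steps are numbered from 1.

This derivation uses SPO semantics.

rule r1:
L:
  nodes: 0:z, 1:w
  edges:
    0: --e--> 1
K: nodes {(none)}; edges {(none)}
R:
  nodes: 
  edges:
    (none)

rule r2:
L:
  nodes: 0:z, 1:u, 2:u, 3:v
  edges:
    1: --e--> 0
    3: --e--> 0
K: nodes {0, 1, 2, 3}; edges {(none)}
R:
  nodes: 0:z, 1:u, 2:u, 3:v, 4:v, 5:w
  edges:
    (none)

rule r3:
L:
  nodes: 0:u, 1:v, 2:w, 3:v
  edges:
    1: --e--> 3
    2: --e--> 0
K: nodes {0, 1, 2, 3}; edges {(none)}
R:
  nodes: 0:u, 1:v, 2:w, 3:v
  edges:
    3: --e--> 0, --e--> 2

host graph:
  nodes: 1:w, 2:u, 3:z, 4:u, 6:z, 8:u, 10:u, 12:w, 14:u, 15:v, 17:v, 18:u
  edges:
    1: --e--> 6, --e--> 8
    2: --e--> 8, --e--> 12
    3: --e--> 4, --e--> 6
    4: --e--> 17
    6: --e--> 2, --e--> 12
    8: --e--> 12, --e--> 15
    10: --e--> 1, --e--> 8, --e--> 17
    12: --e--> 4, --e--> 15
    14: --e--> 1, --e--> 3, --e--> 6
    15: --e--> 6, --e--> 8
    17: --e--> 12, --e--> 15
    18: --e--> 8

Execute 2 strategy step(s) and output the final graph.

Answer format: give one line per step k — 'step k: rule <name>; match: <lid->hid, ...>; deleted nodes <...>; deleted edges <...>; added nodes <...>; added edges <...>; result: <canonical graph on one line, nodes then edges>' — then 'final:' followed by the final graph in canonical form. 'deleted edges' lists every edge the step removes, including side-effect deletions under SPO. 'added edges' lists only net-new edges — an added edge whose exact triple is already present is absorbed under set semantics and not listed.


step 1: rule r1; match: 0->6, 1->12; deleted nodes 6, 12; deleted edges (1,6,e); (2,12,e); (3,6,e); (6,2,e); (6,12,e); (8,12,e); (12,4,e); (12,15,e); (14,6,e); (15,6,e); (17,12,e); added nodes (none); added edges (none); result: nodes: 1:w, 2:u, 3:z, 4:u, 8:u, 10:u, 14:u, 15:v, 17:v, 18:u edges: (1,8,e); (2,8,e); (3,4,e); (4,17,e); (8,15,e); (10,1,e); (10,8,e); (10,17,e); (14,1,e); (14,3,e); (15,8,e); (17,15,e); (18,8,e)
step 2: rule r3; match: 0->8, 1->17, 2->1, 3->15; deleted nodes (none); deleted edges (1,8,e); (17,15,e); added nodes (none); added edges (15,1,e); result: nodes: 1:w, 2:u, 3:z, 4:u, 8:u, 10:u, 14:u, 15:v, 17:v, 18:u edges: (2,8,e); (3,4,e); (4,17,e); (8,15,e); (10,1,e); (10,8,e); (10,17,e); (14,1,e); (14,3,e); (15,1,e); (15,8,e); (18,8,e)
final:
nodes: 1:w, 2:u, 3:z, 4:u, 8:u, 10:u, 14:u, 15:v, 17:v, 18:u
edges: (2,8,e); (3,4,e); (4,17,e); (8,15,e); (10,1,e); (10,8,e); (10,17,e); (14,1,e); (14,3,e); (15,1,e); (15,8,e); (18,8,e)


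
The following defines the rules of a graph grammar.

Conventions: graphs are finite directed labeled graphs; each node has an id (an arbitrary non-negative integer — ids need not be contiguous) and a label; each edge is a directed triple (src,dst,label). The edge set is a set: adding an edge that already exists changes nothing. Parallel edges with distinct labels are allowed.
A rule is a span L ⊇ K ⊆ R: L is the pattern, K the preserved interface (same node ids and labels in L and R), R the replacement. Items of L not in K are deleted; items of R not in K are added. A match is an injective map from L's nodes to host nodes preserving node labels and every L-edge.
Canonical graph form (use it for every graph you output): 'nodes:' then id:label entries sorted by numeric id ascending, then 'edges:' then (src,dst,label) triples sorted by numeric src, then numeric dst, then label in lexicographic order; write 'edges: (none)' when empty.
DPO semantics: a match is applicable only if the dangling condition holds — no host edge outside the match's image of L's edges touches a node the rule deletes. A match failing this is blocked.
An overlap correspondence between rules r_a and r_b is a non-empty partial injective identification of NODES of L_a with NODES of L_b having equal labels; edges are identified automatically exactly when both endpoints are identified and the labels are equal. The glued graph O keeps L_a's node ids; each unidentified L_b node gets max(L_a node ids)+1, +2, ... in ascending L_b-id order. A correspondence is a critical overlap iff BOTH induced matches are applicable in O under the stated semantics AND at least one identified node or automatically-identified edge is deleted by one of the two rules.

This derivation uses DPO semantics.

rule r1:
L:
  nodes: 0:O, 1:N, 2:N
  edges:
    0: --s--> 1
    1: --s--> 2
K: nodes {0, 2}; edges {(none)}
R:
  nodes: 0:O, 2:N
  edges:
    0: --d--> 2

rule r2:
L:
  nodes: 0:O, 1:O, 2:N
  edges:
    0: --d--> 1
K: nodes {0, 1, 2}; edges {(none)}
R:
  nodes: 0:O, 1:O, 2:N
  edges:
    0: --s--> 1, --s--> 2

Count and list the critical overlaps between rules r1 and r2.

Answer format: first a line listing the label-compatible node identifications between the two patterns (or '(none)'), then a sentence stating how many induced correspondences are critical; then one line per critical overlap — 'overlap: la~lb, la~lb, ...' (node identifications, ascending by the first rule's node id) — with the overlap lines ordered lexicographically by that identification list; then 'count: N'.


label-compatible node identifications between L(r1) and L(r2): 0~0, 0~1, 1~2, 2~2
3 of the induced correspondences are critical overlaps of r1 and r2.
overlap: 0~0, 1~2
overlap: 0~1, 1~2
overlap: 1~2
count: 3


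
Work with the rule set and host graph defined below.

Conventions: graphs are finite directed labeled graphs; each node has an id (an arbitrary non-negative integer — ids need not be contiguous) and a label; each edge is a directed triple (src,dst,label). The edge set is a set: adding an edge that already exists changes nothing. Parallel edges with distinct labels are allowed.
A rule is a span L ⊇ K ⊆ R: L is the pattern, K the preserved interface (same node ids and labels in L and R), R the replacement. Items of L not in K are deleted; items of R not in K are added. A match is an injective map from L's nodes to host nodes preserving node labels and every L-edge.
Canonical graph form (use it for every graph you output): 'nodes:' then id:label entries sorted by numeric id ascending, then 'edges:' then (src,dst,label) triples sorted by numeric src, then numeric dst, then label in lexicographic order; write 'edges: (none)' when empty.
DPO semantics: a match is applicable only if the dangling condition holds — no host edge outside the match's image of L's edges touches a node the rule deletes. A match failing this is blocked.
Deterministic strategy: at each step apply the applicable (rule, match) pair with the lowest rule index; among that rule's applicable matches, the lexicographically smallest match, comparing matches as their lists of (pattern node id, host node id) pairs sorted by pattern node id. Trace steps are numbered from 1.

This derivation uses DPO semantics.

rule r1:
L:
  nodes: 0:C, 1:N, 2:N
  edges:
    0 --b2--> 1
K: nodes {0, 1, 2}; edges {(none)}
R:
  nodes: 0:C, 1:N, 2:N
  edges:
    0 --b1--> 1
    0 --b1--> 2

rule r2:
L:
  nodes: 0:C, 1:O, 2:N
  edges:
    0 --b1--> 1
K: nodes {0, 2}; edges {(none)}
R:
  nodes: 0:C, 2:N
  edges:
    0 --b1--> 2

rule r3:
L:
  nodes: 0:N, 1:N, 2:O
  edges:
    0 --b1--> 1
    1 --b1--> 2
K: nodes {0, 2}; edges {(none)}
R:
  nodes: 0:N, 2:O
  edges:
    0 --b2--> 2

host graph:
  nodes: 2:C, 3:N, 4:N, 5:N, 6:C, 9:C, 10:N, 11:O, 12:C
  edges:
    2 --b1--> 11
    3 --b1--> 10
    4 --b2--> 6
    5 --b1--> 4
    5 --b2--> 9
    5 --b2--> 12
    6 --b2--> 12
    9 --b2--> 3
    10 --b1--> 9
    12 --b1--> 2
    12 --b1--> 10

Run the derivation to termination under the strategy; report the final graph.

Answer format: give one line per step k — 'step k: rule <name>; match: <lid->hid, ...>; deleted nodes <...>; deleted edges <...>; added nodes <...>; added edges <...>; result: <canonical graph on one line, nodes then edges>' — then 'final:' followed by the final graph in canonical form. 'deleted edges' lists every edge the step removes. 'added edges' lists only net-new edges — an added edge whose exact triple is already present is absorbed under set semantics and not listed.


step 1: rule r1; match: 0->9, 1->3, 2->4; deleted nodes (none); deleted edges (9,3,b2); added nodes (none); added edges (9,3,b1); (9,4,b1); result: nodes: 2:C, 3:N, 4:N, 5:N, 6:C, 9:C, 10:N, 11:O, 12:C edges: (2,11,b1); (3,10,b1); (4,6,b2); (5,4,b1); (5,9,b2); (5,12,b2); (6,12,b2); (9,3,b1); (9,4,b1); (10,9,b1); (12,2,b1); (12,10,b1)
step 2: rule r2; match: 0->2, 1->11, 2->3; deleted nodes 11; deleted edges (2,11,b1); added nodes (none); added edges (2,3,b1); result: nodes: 2:C, 3:N, 4:N, 5:N, 6:C, 9:C, 10:N, 12:C edges: (2,3,b1); (3,10,b1); (4,6,b2); (5,4,b1); (5,9,b2); (5,12,b2); (6,12,b2); (9,3,b1); (9,4,b1); (10,9,b1); (12,2,b1); (12,10,b1)
final:
nodes: 2:C, 3:N, 4:N, 5:N, 6:C, 9:C, 10:N, 12:C
edges: (2,3,b1); (3,10,b1); (4,6,b2); (5,4,b1); (5,9,b2); (5,12,b2); (6,12,b2); (9,3,b1); (9,4,b1); (10,9,b1); (12,2,b1); (12,10,b1)


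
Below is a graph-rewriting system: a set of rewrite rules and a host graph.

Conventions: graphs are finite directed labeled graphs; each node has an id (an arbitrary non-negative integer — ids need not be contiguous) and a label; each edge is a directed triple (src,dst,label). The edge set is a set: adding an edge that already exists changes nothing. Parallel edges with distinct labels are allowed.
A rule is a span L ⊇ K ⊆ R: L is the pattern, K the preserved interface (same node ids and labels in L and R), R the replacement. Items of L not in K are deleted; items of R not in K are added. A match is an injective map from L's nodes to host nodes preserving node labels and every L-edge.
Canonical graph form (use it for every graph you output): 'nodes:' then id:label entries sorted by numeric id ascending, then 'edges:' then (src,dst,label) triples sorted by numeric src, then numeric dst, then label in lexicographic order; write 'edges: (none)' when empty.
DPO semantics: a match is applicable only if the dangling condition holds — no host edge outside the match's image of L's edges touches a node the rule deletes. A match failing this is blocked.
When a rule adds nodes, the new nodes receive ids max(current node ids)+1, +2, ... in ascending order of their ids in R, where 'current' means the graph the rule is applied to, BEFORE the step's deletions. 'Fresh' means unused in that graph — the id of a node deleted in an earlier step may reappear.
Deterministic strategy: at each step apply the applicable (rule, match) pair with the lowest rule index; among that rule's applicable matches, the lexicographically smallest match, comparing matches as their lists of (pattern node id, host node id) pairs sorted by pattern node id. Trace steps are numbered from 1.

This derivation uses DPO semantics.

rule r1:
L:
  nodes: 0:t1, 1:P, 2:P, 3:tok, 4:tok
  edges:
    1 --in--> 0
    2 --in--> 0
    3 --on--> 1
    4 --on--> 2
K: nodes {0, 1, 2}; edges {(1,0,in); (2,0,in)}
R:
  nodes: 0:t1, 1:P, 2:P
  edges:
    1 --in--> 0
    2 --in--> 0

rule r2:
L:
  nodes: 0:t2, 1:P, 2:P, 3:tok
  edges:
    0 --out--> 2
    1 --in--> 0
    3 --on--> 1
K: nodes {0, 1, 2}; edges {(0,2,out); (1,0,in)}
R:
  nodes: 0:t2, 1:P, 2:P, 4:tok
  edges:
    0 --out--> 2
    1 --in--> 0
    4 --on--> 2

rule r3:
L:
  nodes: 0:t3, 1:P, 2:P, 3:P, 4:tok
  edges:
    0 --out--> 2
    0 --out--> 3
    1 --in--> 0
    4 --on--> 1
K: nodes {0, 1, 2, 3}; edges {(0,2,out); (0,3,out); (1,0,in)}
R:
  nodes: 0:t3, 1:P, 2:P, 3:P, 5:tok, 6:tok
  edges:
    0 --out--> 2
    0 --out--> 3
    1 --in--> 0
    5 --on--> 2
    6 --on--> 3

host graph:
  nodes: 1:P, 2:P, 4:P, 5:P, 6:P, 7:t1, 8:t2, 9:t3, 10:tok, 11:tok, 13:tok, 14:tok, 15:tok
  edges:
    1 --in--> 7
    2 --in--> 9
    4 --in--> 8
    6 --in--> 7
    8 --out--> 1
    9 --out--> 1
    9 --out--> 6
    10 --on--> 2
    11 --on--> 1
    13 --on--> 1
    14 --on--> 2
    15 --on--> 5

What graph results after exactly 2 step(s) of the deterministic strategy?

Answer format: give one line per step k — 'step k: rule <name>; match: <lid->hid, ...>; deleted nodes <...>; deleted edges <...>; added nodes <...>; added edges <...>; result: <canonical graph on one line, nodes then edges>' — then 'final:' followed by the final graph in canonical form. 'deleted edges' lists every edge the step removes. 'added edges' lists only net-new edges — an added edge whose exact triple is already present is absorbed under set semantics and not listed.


step 1: rule r3; match: 0->9, 1->2, 2->1, 3->6, 4->10; deleted nodes 10; deleted edges (10,2,on); added nodes 16, 17; added edges (16,1,on); (17,6,on); result: nodes: 1:P, 2:P, 4:P, 5:P, 6:P, 7:t1, 8:t2, 9:t3, 11:tok, 13:tok, 14:tok, 15:tok, 16:tok, 17:tok edges: (1,7,in); (2,9,in); (4,8,in); (6,7,in); (8,1,out); (9,1,out); (9,6,out); (11,1,on); (13,1,on); (14,2,on); (15,5,on); (16,1,on); (17,6,on)
step 2: rule r1; match: 0->7, 1->1, 2->6, 3->11, 4->17; deleted nodes 11, 17; deleted edges (11,1,on); (17,6,on); added nodes (none); added edges (none); result: nodes: 1:P, 2:P, 4:P, 5:P, 6:P, 7:t1, 8:t2, 9:t3, 13:tok, 14:tok, 15:tok, 16:tok edges: (1,7,in); (2,9,in); (4,8,in); (6,7,in); (8,1,out); (9,1,out); (9,6,out); (13,1,on); (14,2,on); (15,5,on); (16,1,on)
final:
nodes: 1:P, 2:P, 4:P, 5:P, 6:P, 7:t1, 8:t2, 9:t3, 13:tok, 14:tok, 15:tok, 16:tok
edges: (1,7,in); (2,9,in); (4,8,in); (6,7,in); (8,1,out); (9,1,out); (9,6,out); (13,1,on); (14,2,on); (15,5,on); (16,1,on)


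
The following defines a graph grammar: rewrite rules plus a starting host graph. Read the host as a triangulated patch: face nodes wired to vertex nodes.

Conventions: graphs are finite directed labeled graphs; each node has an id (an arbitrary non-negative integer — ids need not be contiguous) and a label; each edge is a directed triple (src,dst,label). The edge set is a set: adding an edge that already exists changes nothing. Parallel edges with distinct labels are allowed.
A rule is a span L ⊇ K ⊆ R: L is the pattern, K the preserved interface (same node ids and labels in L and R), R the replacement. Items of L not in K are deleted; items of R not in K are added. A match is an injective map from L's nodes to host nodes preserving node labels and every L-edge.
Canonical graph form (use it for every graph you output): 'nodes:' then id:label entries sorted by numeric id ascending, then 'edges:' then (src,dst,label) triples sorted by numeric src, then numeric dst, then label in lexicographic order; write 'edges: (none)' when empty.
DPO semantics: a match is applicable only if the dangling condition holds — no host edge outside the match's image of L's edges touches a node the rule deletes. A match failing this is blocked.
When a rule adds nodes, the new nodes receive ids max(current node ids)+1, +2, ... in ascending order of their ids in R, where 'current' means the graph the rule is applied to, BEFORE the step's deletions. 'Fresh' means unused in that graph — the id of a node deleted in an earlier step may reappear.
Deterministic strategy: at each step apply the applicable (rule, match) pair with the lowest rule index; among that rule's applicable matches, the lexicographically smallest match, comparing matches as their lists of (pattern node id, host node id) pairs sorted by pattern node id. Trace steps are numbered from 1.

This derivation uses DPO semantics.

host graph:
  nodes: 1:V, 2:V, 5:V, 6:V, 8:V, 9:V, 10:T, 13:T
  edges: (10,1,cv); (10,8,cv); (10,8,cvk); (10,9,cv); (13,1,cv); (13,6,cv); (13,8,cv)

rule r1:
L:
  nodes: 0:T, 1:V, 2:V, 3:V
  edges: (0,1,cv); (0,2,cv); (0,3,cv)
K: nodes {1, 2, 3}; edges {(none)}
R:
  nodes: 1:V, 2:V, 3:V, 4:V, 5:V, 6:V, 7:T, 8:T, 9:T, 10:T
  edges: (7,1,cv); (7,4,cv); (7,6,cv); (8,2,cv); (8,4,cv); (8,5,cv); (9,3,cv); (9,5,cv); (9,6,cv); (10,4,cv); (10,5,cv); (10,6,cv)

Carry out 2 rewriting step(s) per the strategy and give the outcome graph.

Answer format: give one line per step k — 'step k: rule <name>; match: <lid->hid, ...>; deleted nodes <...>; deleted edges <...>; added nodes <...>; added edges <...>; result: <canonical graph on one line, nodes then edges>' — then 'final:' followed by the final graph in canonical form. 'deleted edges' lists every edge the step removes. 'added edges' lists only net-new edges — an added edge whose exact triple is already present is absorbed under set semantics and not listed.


step 1: rule r1; match: 0->13, 1->1, 2->6, 3->8; deleted nodes 13; deleted edges (13,1,cv); (13,6,cv); (13,8,cv); added nodes 14, 15, 16, 17, 18, 19, 20; added edges (17,1,cv); (17,14,cv); (17,16,cv); (18,6,cv); (18,14,cv); (18,15,cv); (19,8,cv); (19,15,cv); (19,16,cv); (20,14,cv); (20,15,cv); (20,16,cv); result: nodes: 1:V, 2:V, 5:V, 6:V, 8:V, 9:V, 10:T, 14:V, 15:V, 16:V, 17:T, 18:T, 19:T, 20:T edges: (10,1,cv); (10,8,cv); (10,8,cvk); (10,9,cv); (17,1,cv); (17,14,cv); (17,16,cv); (18,6,cv); (18,14,cv); (18,15,cv); (19,8,cv); (19,15,cv); (19,16,cv); (20,14,cv); (20,15,cv); (20,16,cv)
step 2: rule r1; match: 0->17, 1->1, 2->14, 3->16; deleted nodes 17; deleted edges (17,1,cv); (17,14,cv); (17,16,cv); added nodes 21, 22, 23, 24, 25, 26, 27; added edges (24,1,cv); (24,21,cv); (24,23,cv); (25,14,cv); (25,21,cv); (25,22,cv); (26,16,cv); (26,22,cv); (26,23,cv); (27,21,cv); (27,22,cv); (27,23,cv); result: nodes: 1:V, 2:V, 5:V, 6:V, 8:V, 9:V, 10:T, 14:V, 15:V, 16:V, 18:T, 19:T, 20:T, 21:V, 22:V, 23:V, 24:T, 25:T, 26:T, 27:T edges: (10,1,cv); (10,8,cv); (10,8,cvk); (10,9,cv); (18,6,cv); (18,14,cv); (18,15,cv); (19,8,cv); (19,15,cv); (19,16,cv); (20,14,cv); (20,15,cv); (20,16,cv); (24,1,cv); (24,21,cv); (24,23,cv); (25,14,cv); (25,21,cv); (25,22,cv); (26,16,cv); (26,22,cv); (26,23,cv); (27,21,cv); (27,22,cv); (27,23,cv)
final:
nodes: 1:V, 2:V, 5:V, 6:V, 8:V, 9:V, 10:T, 14:V, 15:V, 16:V, 18:T, 19:T, 20:T, 21:V, 22:V, 23:V, 24:T, 25:T, 26:T, 27:T
edges: (10,1,cv); (10,8,cv); (10,8,cvk); (10,9,cv); (18,6,cv); (18,14,cv); (18,15,cv); (19,8,cv); (19,15,cv); (19,16,cv); (20,14,cv); (20,15,cv); (20,16,cv); (24,1,cv); (24,21,cv); (24,23,cv); (25,14,cv); (25,21,cv); (25,22,cv); (26,16,cv); (26,22,cv); (26,23,cv); (27,21,cv); (27,22,cv); (27,23,cv)
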